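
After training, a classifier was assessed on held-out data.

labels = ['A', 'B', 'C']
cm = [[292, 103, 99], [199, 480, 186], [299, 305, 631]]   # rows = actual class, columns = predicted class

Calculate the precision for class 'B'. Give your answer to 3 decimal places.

0.541

One-vs-rest for 'B': TP = diagonal; FP = other classes predicted 'B'; FN = 'B' predicted as other.
precision = TP/(TP+FP).
B: TP=480, FP=103+305=408 → 480/888 = 0.5405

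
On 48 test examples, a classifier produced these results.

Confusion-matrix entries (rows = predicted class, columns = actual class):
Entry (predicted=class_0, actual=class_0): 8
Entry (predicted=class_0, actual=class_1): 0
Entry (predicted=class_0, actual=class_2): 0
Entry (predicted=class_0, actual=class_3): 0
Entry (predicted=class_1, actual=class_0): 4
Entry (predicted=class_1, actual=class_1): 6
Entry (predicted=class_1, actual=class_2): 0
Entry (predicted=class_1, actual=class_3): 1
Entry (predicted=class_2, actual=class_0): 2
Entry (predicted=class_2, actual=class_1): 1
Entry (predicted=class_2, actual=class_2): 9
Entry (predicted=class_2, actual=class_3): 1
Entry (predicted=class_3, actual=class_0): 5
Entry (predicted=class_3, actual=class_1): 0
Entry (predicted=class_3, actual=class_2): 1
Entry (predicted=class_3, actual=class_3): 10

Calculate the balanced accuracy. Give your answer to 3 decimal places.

Balanced accuracy = mean of per-class recall.
  class_0: recall = 8/19 = 0.4211
  class_1: recall = 6/7 = 0.8571
  class_2: recall = 9/10 = 0.9000
  class_3: recall = 10/12 = 0.8333
Mean = (0.4211 + 0.8571 + 0.9000 + 0.8333) / 4 = 0.753

0.753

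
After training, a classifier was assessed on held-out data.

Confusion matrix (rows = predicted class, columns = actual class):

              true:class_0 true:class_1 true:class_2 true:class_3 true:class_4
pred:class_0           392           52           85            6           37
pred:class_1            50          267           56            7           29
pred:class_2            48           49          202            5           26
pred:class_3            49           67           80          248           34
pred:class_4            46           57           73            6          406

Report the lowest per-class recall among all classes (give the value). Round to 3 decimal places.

0.407

Per-class recall (TP/(TP+FN)):
  class_0: TP=392, FN=50+48+49+46=193 → 392/585 = 0.6701
  class_1: TP=267, FN=52+49+67+57=225 → 267/492 = 0.5427
  class_2: TP=202, FN=85+56+80+73=294 → 202/496 = 0.4073
  class_3: TP=248, FN=6+7+5+6=24 → 248/272 = 0.9118
  class_4: TP=406, FN=37+29+26+34=126 → 406/532 = 0.7632
Lowest is class 'class_2' with recall = 0.407.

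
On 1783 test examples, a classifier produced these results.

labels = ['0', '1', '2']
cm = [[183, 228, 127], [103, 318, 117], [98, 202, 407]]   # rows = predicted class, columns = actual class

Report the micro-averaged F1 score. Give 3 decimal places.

0.509

Micro-averaging pools counts across classes: ΣTP=908, ΣFP=875, ΣFN=875.
Micro-F1 score = 2·TP/(2·TP+FP+FN) on pooled counts = 0.509 (equals overall accuracy in single-label multiclass).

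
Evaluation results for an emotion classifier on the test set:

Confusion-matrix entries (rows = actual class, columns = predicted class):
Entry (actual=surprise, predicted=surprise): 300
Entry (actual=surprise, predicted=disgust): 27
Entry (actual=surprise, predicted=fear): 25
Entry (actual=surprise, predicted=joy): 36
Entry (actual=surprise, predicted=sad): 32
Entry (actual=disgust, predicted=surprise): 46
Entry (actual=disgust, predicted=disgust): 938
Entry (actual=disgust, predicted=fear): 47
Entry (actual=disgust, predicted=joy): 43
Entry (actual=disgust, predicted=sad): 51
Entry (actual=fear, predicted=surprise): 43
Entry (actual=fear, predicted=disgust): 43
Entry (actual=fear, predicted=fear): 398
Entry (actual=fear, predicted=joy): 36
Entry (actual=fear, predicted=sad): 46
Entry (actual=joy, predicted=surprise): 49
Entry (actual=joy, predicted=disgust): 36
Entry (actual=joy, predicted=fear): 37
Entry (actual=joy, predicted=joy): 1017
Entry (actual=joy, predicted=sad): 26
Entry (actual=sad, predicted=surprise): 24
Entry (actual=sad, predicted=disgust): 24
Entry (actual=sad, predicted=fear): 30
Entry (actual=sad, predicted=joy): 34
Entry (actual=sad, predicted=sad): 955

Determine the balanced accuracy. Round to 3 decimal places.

0.804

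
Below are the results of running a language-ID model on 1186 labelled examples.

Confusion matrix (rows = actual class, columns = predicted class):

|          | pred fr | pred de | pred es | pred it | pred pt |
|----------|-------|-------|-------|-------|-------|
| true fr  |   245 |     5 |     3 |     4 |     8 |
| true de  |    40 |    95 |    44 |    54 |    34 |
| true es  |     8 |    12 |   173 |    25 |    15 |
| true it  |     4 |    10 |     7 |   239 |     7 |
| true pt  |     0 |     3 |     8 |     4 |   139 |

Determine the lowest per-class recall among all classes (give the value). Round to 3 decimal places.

Per-class recall (TP/(TP+FN)):
  fr: TP=245, FN=5+3+4+8=20 → 245/265 = 0.9245
  de: TP=95, FN=40+44+54+34=172 → 95/267 = 0.3558
  es: TP=173, FN=8+12+25+15=60 → 173/233 = 0.7425
  it: TP=239, FN=4+10+7+7=28 → 239/267 = 0.8951
  pt: TP=139, FN=0+3+8+4=15 → 139/154 = 0.9026
Lowest is class 'de' with recall = 0.356.

0.356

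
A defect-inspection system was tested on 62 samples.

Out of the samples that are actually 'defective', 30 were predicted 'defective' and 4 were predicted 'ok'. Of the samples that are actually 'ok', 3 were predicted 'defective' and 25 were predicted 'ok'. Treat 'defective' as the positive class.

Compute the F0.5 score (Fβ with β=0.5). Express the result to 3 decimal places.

0.904

Fβ = (1+β²)·TP / ((1+β²)·TP + β²·FN + FP), with β²=1/4
= 1.25·30 / (1.25·30 + 0.25·4 + 3) = 0.904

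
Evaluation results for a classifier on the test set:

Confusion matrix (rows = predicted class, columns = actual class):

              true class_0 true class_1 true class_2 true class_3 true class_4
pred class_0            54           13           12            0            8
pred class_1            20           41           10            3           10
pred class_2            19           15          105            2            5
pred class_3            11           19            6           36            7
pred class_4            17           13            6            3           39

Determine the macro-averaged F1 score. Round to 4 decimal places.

Per-class F1 score (2·TP/(2·TP+FP+FN)):
  class_0: TP=54, FP=13+12+0+8=33, FN=20+19+11+17=67 → 108/208 = 0.51923
  class_1: TP=41, FP=20+10+3+10=43, FN=13+15+19+13=60 → 82/185 = 0.44324
  class_2: TP=105, FP=19+15+2+5=41, FN=12+10+6+6=34 → 210/285 = 0.73684
  class_3: TP=36, FP=11+19+6+7=43, FN=0+3+2+3=8 → 72/123 = 0.58537
  class_4: TP=39, FP=17+13+6+3=39, FN=8+10+5+7=30 → 78/147 = 0.53061
Macro-F1 score = mean = (0.51923 + 0.44324 + 0.73684 + 0.58537 + 0.53061) / 5 = 0.5631

0.5631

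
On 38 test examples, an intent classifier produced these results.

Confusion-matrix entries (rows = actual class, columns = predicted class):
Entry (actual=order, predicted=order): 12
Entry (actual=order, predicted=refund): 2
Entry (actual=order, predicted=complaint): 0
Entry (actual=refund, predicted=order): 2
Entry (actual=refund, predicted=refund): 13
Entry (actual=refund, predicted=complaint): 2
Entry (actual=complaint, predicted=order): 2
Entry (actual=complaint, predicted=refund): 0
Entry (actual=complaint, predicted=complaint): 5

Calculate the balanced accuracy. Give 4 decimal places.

0.7787

Balanced accuracy = mean of per-class recall.
  order: recall = 12/14 = 0.85714
  refund: recall = 13/17 = 0.76471
  complaint: recall = 5/7 = 0.71429
Mean = (0.85714 + 0.76471 + 0.71429) / 3 = 0.7787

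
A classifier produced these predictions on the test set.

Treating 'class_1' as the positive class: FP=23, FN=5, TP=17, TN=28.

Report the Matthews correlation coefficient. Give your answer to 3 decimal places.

0.297

MCC = (TP·TN − FP·FN) / √((TP+FP)(TP+FN)(TN+FP)(TN+FN))
Numerator = 17·28 − 23·5 = 361
Denominator = √(40·22·51·33) = √1481040 = 1216.9799
MCC = 361 / 1216.9799 = 0.297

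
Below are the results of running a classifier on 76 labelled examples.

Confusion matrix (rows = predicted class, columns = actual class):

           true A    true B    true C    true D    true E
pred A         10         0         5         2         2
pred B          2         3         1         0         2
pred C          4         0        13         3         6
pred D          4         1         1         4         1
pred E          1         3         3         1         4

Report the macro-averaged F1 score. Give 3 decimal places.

0.422

Per-class F1 score (2·TP/(2·TP+FP+FN)):
  A: TP=10, FP=0+5+2+2=9, FN=2+4+4+1=11 → 20/40 = 0.5000
  B: TP=3, FP=2+1+0+2=5, FN=0+0+1+3=4 → 6/15 = 0.4000
  C: TP=13, FP=4+0+3+6=13, FN=5+1+1+3=10 → 26/49 = 0.5306
  D: TP=4, FP=4+1+1+1=7, FN=2+0+3+1=6 → 8/21 = 0.3810
  E: TP=4, FP=1+3+3+1=8, FN=2+2+6+1=11 → 8/27 = 0.2963
Macro-F1 score = mean = (0.5000 + 0.4000 + 0.5306 + 0.3810 + 0.2963) / 5 = 0.422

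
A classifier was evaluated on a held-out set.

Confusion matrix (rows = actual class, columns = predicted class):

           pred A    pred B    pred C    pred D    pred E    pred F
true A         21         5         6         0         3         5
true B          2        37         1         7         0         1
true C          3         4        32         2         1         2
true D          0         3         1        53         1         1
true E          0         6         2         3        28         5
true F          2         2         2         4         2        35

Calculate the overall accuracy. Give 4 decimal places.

0.7305

Accuracy = trace / total = (21+37+32+53+28+35=206) / 282 = 206/282 = 0.7305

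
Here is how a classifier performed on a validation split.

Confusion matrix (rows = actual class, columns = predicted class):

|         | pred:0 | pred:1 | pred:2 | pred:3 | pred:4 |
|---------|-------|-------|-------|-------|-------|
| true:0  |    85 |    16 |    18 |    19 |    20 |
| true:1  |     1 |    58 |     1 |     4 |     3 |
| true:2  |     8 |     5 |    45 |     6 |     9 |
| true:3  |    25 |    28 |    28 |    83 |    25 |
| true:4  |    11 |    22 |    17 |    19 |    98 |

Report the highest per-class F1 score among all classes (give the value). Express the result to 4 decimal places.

0.6087

Per-class F1 score (2·TP/(2·TP+FP+FN)):
  0: TP=85, FP=1+8+25+11=45, FN=16+18+19+20=73 → 170/288 = 0.59028
  1: TP=58, FP=16+5+28+22=71, FN=1+1+4+3=9 → 116/196 = 0.59184
  2: TP=45, FP=18+1+28+17=64, FN=8+5+6+9=28 → 90/182 = 0.49451
  3: TP=83, FP=19+4+6+19=48, FN=25+28+28+25=106 → 166/320 = 0.51875
  4: TP=98, FP=20+3+9+25=57, FN=11+22+17+19=69 → 196/322 = 0.60870
Highest is class '4' with F1 score = 0.6087.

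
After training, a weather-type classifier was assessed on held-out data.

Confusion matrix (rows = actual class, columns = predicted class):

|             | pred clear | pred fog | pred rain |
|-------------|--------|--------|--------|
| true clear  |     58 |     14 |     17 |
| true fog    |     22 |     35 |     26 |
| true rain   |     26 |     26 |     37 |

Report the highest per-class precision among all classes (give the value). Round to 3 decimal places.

0.547

Per-class precision (TP/(TP+FP)):
  clear: TP=58, FP=22+26=48 → 58/106 = 0.5472
  fog: TP=35, FP=14+26=40 → 35/75 = 0.4667
  rain: TP=37, FP=17+26=43 → 37/80 = 0.4625
Highest is class 'clear' with precision = 0.547.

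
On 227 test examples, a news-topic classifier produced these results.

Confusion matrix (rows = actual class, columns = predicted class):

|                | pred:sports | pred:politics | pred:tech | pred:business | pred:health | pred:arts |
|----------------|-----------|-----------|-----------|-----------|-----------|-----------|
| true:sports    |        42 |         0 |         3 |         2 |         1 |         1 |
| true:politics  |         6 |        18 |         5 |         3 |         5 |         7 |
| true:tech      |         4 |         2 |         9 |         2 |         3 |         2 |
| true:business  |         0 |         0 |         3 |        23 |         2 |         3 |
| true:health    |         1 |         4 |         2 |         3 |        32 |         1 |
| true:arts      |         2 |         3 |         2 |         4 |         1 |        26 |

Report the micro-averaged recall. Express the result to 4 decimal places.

Micro-averaging pools counts across classes: ΣTP=150, ΣFP=77, ΣFN=77.
Micro-recall = TP/(TP+FN) on pooled counts = 0.6608 (equals overall accuracy in single-label multiclass).

0.6608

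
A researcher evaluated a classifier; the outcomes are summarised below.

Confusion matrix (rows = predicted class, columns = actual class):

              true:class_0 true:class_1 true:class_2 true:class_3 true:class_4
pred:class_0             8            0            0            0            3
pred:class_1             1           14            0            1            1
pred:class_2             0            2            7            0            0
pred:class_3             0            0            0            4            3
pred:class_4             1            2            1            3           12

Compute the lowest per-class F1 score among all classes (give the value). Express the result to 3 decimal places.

Per-class F1 score (2·TP/(2·TP+FP+FN)):
  class_0: TP=8, FP=0+0+0+3=3, FN=1+0+0+1=2 → 16/21 = 0.7619
  class_1: TP=14, FP=1+0+1+1=3, FN=0+2+0+2=4 → 28/35 = 0.8000
  class_2: TP=7, FP=0+2+0+0=2, FN=0+0+0+1=1 → 14/17 = 0.8235
  class_3: TP=4, FP=0+0+0+3=3, FN=0+1+0+3=4 → 8/15 = 0.5333
  class_4: TP=12, FP=1+2+1+3=7, FN=3+1+0+3=7 → 24/38 = 0.6316
Lowest is class 'class_3' with F1 score = 0.533.

0.533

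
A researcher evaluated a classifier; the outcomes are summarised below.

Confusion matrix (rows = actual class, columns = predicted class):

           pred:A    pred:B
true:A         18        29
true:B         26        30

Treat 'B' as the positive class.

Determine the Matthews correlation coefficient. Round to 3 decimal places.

MCC = (TP·TN − FP·FN) / √((TP+FP)(TP+FN)(TN+FP)(TN+FN))
Numerator = 30·18 − 29·26 = -214
Denominator = √(59·56·47·44) = √6832672 = 2613.9380
MCC = -214 / 2613.9380 = -0.082

-0.082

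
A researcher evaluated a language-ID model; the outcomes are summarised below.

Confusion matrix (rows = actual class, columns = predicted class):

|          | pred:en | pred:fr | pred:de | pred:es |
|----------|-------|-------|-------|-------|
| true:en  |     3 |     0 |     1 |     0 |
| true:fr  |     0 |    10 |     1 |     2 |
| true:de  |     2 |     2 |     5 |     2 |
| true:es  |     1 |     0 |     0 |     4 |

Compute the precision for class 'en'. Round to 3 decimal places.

0.500

Treat 'en' as positive and all other classes as negative.
precision = TP/(TP+FP).
en: TP=3, FP=0+2+1=3 → 3/6 = 0.5000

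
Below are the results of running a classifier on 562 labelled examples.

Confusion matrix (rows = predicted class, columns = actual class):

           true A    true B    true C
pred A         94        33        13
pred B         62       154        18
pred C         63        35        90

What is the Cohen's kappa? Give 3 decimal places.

0.402

Observed agreement pₒ = trace/N = 338/562 = 0.6014
Expected agreement pₑ = Σ (rowᵢ·colᵢ)/N² = (219·140 + 222·234 + 121·188)/562² = 0.3336
κ = (pₒ − pₑ)/(1 − pₑ) = (0.6014 − 0.3336)/(1 − 0.3336) = 0.402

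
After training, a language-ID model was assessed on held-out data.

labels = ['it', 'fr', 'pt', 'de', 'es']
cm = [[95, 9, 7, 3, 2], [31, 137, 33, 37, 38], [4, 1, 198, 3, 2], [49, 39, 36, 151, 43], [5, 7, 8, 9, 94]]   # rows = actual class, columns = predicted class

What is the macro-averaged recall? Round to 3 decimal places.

Per-class recall (TP/(TP+FN)):
  it: TP=95, FN=9+7+3+2=21 → 95/116 = 0.8190
  fr: TP=137, FN=31+33+37+38=139 → 137/276 = 0.4964
  pt: TP=198, FN=4+1+3+2=10 → 198/208 = 0.9519
  de: TP=151, FN=49+39+36+43=167 → 151/318 = 0.4748
  es: TP=94, FN=5+7+8+9=29 → 94/123 = 0.7642
Macro-recall = mean = (0.8190 + 0.4964 + 0.9519 + 0.4748 + 0.7642) / 5 = 0.701

0.701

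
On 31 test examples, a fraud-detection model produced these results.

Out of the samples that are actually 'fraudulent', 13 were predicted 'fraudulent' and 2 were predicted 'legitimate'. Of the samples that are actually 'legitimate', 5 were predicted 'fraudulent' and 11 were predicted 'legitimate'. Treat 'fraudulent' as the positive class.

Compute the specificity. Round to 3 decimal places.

Specificity = TN/(TN+FP) = 11/(11+5) = 0.688

0.688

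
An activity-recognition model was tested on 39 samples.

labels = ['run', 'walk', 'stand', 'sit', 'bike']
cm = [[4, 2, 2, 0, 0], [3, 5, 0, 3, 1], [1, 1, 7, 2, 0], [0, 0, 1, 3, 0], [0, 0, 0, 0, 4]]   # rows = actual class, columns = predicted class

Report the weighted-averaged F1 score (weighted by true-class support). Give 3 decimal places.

0.587

Per-class F1 score (2·TP/(2·TP+FP+FN)):
  run: TP=4, FP=3+1+0+0=4, FN=2+2+0+0=4 → 8/16 = 0.5000
  walk: TP=5, FP=2+1+0+0=3, FN=3+0+3+1=7 → 10/20 = 0.5000
  stand: TP=7, FP=2+0+1+0=3, FN=1+1+2+0=4 → 14/21 = 0.6667
  sit: TP=3, FP=0+3+2+0=5, FN=0+0+1+0=1 → 6/12 = 0.5000
  bike: TP=4, FP=0+1+0+0=1, FN=0+0+0+0=0 → 8/9 = 0.8889
Weighted-F1 score = Σ (supportᵢ/N)·F1 scoreᵢ with N=39: (8/39)·0.5000 + (12/39)·0.5000 + (11/39)·0.6667 + (4/39)·0.5000 + (4/39)·0.8889 = 0.587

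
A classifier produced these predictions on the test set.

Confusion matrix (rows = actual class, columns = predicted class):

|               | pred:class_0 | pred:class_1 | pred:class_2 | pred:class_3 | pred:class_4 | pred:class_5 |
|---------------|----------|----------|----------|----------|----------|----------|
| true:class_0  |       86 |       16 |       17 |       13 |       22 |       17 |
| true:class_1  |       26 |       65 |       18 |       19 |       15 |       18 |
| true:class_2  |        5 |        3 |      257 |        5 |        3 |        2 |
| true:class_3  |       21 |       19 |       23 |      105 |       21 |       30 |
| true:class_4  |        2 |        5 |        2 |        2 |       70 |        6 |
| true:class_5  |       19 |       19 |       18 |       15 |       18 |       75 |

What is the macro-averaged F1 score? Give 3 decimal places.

0.574

Per-class F1 score (2·TP/(2·TP+FP+FN)):
  class_0: TP=86, FP=26+5+21+2+19=73, FN=16+17+13+22+17=85 → 172/330 = 0.5212
  class_1: TP=65, FP=16+3+19+5+19=62, FN=26+18+19+15+18=96 → 130/288 = 0.4514
  class_2: TP=257, FP=17+18+23+2+18=78, FN=5+3+5+3+2=18 → 514/610 = 0.8426
  class_3: TP=105, FP=13+19+5+2+15=54, FN=21+19+23+21+30=114 → 210/378 = 0.5556
  class_4: TP=70, FP=22+15+3+21+18=79, FN=2+5+2+2+6=17 → 140/236 = 0.5932
  class_5: TP=75, FP=17+18+2+30+6=73, FN=19+19+18+15+18=89 → 150/312 = 0.4808
Macro-F1 score = mean = (0.5212 + 0.4514 + 0.8426 + 0.5556 + 0.5932 + 0.4808) / 6 = 0.574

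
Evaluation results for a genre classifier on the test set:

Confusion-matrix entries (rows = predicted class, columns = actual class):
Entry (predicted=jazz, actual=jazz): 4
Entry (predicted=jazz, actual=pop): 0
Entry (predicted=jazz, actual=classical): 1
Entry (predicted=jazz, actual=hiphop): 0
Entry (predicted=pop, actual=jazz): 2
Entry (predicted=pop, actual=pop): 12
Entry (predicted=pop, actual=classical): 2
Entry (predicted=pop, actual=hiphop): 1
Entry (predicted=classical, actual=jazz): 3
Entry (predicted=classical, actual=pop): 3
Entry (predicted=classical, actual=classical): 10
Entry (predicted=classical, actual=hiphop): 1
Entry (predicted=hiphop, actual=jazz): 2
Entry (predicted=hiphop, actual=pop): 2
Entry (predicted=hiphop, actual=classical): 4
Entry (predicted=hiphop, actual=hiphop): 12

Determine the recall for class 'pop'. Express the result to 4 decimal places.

recall = TP/(TP+FN).
pop: TP=12, FN=0+3+2=5 → 12/17 = 0.70588

0.7059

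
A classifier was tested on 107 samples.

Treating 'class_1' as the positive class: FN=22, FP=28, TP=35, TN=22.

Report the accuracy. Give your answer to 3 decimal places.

0.533

Accuracy = (TP+TN)/N = (35+22)/107 = 0.533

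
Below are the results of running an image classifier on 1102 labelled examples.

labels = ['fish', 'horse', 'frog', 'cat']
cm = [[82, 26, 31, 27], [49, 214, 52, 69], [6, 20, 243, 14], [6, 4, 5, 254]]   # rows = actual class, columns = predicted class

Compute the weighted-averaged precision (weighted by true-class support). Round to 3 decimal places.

Per-class precision (TP/(TP+FP)):
  fish: TP=82, FP=49+6+6=61 → 82/143 = 0.5734
  horse: TP=214, FP=26+20+4=50 → 214/264 = 0.8106
  frog: TP=243, FP=31+52+5=88 → 243/331 = 0.7341
  cat: TP=254, FP=27+69+14=110 → 254/364 = 0.6978
Weighted-precision = Σ (supportᵢ/N)·precisionᵢ with N=1102: (166/1102)·0.5734 + (384/1102)·0.8106 + (283/1102)·0.7341 + (269/1102)·0.6978 = 0.728

0.728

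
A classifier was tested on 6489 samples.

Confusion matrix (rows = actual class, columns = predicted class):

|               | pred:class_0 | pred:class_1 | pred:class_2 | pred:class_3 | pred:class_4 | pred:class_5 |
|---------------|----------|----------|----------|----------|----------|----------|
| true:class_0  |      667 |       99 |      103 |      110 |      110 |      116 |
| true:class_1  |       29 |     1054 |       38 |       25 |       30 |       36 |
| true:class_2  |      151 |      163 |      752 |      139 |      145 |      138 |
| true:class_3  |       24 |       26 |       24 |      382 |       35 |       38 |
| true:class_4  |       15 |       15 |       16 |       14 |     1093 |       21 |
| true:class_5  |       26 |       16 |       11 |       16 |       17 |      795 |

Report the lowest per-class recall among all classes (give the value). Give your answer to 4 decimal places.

Per-class recall (TP/(TP+FN)):
  class_0: TP=667, FN=99+103+110+110+116=538 → 667/1205 = 0.55353
  class_1: TP=1054, FN=29+38+25+30+36=158 → 1054/1212 = 0.86964
  class_2: TP=752, FN=151+163+139+145+138=736 → 752/1488 = 0.50538
  class_3: TP=382, FN=24+26+24+35+38=147 → 382/529 = 0.72212
  class_4: TP=1093, FN=15+15+16+14+21=81 → 1093/1174 = 0.93101
  class_5: TP=795, FN=26+16+11+16+17=86 → 795/881 = 0.90238
Lowest is class 'class_2' with recall = 0.5054.

0.5054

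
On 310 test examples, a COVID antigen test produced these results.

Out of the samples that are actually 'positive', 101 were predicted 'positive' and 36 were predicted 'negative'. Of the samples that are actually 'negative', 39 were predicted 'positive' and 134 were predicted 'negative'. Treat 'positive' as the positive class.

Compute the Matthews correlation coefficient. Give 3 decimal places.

MCC = (TP·TN − FP·FN) / √((TP+FP)(TP+FN)(TN+FP)(TN+FN))
Numerator = 101·134 − 39·36 = 12130
Denominator = √(140·137·173·170) = √564083800 = 23750.4484
MCC = 12130 / 23750.4484 = 0.511

0.511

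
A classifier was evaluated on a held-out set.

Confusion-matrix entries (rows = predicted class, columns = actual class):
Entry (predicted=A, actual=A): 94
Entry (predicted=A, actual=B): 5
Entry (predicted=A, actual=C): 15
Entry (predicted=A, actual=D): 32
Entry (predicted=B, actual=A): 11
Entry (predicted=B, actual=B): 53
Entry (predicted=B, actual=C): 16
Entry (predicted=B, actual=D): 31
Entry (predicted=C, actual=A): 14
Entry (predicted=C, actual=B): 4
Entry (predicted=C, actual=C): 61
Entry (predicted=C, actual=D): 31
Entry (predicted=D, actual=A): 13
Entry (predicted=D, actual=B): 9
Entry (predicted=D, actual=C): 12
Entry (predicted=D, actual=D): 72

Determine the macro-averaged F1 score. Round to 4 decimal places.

Per-class F1 score (2·TP/(2·TP+FP+FN)):
  A: TP=94, FP=5+15+32=52, FN=11+14+13=38 → 188/278 = 0.67626
  B: TP=53, FP=11+16+31=58, FN=5+4+9=18 → 106/182 = 0.58242
  C: TP=61, FP=14+4+31=49, FN=15+16+12=43 → 122/214 = 0.57009
  D: TP=72, FP=13+9+12=34, FN=32+31+31=94 → 144/272 = 0.52941
Macro-F1 score = mean = (0.67626 + 0.58242 + 0.57009 + 0.52941) / 4 = 0.5895

0.5895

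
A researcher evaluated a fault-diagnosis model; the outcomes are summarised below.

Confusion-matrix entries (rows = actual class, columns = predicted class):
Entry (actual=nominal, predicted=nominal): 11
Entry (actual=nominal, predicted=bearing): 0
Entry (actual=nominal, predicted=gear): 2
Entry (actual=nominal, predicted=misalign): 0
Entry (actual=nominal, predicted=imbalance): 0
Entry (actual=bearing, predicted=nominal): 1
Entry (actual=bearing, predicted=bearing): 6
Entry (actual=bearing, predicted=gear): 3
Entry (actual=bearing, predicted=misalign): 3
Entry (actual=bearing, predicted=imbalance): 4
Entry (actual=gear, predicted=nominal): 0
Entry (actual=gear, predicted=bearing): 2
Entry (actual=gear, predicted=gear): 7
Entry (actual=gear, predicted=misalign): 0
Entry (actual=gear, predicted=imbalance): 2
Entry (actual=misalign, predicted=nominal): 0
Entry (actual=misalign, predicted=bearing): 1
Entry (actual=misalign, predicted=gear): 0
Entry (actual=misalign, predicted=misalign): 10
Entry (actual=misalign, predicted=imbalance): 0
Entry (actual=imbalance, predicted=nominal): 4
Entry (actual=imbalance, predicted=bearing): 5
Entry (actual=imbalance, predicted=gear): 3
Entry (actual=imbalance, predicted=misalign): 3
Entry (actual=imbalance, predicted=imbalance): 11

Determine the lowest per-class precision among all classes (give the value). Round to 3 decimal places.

0.429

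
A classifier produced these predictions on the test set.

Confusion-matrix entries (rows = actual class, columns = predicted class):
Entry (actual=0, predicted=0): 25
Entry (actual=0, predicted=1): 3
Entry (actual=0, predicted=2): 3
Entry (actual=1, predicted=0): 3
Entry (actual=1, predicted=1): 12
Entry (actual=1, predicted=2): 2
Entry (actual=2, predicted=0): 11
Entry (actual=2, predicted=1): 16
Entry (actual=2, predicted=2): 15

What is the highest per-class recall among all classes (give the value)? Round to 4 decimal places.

0.8065

Per-class recall (TP/(TP+FN)):
  0: TP=25, FN=3+3=6 → 25/31 = 0.80645
  1: TP=12, FN=3+2=5 → 12/17 = 0.70588
  2: TP=15, FN=11+16=27 → 15/42 = 0.35714
Highest is class '0' with recall = 0.8065.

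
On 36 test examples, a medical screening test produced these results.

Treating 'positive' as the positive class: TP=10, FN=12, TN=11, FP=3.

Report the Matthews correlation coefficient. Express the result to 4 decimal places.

MCC = (TP·TN − FP·FN) / √((TP+FP)(TP+FN)(TN+FP)(TN+FN))
Numerator = 10·11 − 3·12 = 74
Denominator = √(13·22·14·23) = √92092 = 303.4666
MCC = 74 / 303.4666 = 0.2438

0.2438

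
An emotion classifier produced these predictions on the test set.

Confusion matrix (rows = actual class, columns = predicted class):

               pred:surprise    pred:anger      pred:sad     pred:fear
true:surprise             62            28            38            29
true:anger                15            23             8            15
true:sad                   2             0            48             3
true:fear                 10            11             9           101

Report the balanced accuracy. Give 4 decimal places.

Balanced accuracy = mean of per-class recall.
  surprise: recall = 62/157 = 0.39490
  anger: recall = 23/61 = 0.37705
  sad: recall = 48/53 = 0.90566
  fear: recall = 101/131 = 0.77099
Mean = (0.39490 + 0.37705 + 0.90566 + 0.77099) / 4 = 0.6122

0.6122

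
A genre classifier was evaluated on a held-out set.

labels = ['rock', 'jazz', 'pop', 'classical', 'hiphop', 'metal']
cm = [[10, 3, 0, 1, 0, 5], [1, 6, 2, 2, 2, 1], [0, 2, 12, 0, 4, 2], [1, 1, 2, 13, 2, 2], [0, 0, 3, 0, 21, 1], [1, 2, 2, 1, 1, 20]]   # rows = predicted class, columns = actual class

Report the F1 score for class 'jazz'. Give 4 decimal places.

0.4286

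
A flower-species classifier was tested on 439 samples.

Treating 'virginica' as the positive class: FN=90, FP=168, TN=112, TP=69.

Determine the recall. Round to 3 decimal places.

0.434

Recall = TP/(TP+FN) = 69/(69+90) = 69/159 = 0.434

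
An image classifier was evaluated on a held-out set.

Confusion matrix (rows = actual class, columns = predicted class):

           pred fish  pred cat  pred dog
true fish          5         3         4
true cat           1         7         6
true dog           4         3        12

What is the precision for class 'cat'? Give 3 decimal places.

Take TP from the diagonal, FP from the rest of the 'cat' prediction marginal, FN from the rest of the 'cat' actual marginal.
precision = TP/(TP+FP).
cat: TP=7, FP=3+3=6 → 7/13 = 0.5385

0.538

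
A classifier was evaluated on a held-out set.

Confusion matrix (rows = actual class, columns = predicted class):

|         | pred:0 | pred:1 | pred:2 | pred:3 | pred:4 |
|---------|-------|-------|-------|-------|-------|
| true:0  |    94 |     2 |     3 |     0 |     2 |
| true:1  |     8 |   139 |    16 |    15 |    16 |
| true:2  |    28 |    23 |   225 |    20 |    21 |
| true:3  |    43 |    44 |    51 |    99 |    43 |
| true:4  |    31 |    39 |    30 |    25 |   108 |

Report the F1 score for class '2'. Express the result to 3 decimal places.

F1 score = 2·TP/(2·TP+FP+FN).
2: TP=225, FP=3+16+51+30=100, FN=28+23+20+21=92 → 450/642 = 0.7009

0.701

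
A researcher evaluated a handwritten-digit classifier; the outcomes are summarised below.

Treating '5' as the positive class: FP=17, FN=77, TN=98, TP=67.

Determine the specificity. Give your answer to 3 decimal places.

Specificity = TN/(TN+FP) = 98/(98+17) = 0.852

0.852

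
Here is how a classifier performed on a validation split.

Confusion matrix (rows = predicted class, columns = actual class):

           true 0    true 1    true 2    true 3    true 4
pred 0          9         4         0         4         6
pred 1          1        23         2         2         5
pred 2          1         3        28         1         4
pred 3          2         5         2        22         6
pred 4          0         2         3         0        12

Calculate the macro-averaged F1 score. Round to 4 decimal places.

0.6163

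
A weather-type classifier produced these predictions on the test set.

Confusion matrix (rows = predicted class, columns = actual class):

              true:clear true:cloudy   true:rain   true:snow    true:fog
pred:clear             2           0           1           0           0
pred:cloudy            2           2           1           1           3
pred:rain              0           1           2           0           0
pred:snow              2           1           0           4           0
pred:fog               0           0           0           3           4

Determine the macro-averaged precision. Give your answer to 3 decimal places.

0.540

Per-class precision (TP/(TP+FP)):
  clear: TP=2, FP=0+1+0+0=1 → 2/3 = 0.6667
  cloudy: TP=2, FP=2+1+1+3=7 → 2/9 = 0.2222
  rain: TP=2, FP=0+1+0+0=1 → 2/3 = 0.6667
  snow: TP=4, FP=2+1+0+0=3 → 4/7 = 0.5714
  fog: TP=4, FP=0+0+0+3=3 → 4/7 = 0.5714
Macro-precision = mean = (0.6667 + 0.2222 + 0.6667 + 0.5714 + 0.5714) / 5 = 0.540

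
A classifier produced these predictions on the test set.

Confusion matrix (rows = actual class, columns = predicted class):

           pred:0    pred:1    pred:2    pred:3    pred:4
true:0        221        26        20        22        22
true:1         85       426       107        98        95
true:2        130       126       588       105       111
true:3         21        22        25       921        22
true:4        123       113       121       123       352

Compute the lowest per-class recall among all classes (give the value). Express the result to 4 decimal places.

Per-class recall (TP/(TP+FN)):
  0: TP=221, FN=26+20+22+22=90 → 221/311 = 0.71061
  1: TP=426, FN=85+107+98+95=385 → 426/811 = 0.52528
  2: TP=588, FN=130+126+105+111=472 → 588/1060 = 0.55472
  3: TP=921, FN=21+22+25+22=90 → 921/1011 = 0.91098
  4: TP=352, FN=123+113+121+123=480 → 352/832 = 0.42308
Lowest is class '4' with recall = 0.4231.

0.4231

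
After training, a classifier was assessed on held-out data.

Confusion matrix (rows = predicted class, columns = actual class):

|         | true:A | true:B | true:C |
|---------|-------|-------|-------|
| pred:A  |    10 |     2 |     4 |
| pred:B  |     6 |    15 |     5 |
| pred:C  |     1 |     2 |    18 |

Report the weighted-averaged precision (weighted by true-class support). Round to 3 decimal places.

0.710

Per-class precision (TP/(TP+FP)):
  A: TP=10, FP=2+4=6 → 10/16 = 0.6250
  B: TP=15, FP=6+5=11 → 15/26 = 0.5769
  C: TP=18, FP=1+2=3 → 18/21 = 0.8571
Weighted-precision = Σ (supportᵢ/N)·precisionᵢ with N=63: (17/63)·0.6250 + (19/63)·0.5769 + (27/63)·0.8571 = 0.710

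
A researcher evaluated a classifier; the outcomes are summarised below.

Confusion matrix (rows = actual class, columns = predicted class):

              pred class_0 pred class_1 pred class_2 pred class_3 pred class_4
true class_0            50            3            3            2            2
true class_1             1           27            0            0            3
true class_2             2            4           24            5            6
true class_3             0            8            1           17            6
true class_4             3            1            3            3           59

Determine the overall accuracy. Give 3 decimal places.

Accuracy = trace / total = (50+27+24+17+59=177) / 233 = 177/233 = 0.760

0.760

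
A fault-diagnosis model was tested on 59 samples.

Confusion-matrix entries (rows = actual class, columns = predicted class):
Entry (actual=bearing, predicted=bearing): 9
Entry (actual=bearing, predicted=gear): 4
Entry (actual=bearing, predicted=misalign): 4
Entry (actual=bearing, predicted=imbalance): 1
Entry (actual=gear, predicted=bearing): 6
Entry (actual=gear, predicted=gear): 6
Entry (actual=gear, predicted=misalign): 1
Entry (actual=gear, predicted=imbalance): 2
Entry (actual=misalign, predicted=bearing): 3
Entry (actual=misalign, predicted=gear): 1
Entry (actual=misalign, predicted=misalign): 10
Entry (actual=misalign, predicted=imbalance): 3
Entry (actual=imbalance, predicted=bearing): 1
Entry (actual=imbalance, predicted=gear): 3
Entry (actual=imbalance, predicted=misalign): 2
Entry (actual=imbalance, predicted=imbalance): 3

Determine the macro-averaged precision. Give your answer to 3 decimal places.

0.456

Per-class precision (TP/(TP+FP)):
  bearing: TP=9, FP=6+3+1=10 → 9/19 = 0.4737
  gear: TP=6, FP=4+1+3=8 → 6/14 = 0.4286
  misalign: TP=10, FP=4+1+2=7 → 10/17 = 0.5882
  imbalance: TP=3, FP=1+2+3=6 → 3/9 = 0.3333
Macro-precision = mean = (0.4737 + 0.4286 + 0.5882 + 0.3333) / 4 = 0.456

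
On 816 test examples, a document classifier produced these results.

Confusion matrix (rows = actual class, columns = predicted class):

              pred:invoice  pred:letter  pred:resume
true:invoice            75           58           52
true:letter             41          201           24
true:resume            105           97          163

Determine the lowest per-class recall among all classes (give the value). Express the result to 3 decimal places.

Per-class recall (TP/(TP+FN)):
  invoice: TP=75, FN=58+52=110 → 75/185 = 0.4054
  letter: TP=201, FN=41+24=65 → 201/266 = 0.7556
  resume: TP=163, FN=105+97=202 → 163/365 = 0.4466
Lowest is class 'invoice' with recall = 0.405.

0.405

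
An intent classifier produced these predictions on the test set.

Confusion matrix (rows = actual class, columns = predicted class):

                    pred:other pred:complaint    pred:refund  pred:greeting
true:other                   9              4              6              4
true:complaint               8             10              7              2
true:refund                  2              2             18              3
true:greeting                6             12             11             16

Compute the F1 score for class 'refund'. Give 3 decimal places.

One-vs-rest for 'refund': TP = diagonal; FP = other classes predicted 'refund'; FN = 'refund' predicted as other.
F1 score = 2·TP/(2·TP+FP+FN).
refund: TP=18, FP=6+7+11=24, FN=2+2+3=7 → 36/67 = 0.5373

0.537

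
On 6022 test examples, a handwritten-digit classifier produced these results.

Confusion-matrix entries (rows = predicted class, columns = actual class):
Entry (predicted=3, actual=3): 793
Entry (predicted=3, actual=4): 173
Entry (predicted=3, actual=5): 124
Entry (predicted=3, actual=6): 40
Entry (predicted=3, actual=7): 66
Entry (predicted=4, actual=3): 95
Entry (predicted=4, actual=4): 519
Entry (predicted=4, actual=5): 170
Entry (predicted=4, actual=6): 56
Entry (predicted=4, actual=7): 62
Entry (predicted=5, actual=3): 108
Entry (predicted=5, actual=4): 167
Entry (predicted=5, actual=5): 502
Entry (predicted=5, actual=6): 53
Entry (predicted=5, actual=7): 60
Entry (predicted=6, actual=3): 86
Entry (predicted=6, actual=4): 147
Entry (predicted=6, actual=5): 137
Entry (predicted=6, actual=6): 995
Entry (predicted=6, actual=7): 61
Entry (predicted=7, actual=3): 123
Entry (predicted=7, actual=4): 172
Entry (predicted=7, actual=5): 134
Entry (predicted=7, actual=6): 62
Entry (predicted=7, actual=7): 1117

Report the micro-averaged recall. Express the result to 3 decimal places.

Micro-averaging pools counts across classes: ΣTP=3926, ΣFP=2096, ΣFN=2096.
Micro-recall = TP/(TP+FN) on pooled counts = 0.652 (equals overall accuracy in single-label multiclass).

0.652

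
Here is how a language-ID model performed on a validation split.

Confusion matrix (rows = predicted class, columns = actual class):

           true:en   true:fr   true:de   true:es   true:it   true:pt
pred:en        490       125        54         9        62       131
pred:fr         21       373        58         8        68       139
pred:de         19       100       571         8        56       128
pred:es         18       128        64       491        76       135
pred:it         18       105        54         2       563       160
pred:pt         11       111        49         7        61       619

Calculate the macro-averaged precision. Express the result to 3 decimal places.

Per-class precision (TP/(TP+FP)):
  en: TP=490, FP=125+54+9+62+131=381 → 490/871 = 0.5626
  fr: TP=373, FP=21+58+8+68+139=294 → 373/667 = 0.5592
  de: TP=571, FP=19+100+8+56+128=311 → 571/882 = 0.6474
  es: TP=491, FP=18+128+64+76+135=421 → 491/912 = 0.5384
  it: TP=563, FP=18+105+54+2+160=339 → 563/902 = 0.6242
  pt: TP=619, FP=11+111+49+7+61=239 → 619/858 = 0.7214
Macro-precision = mean = (0.5626 + 0.5592 + 0.6474 + 0.5384 + 0.6242 + 0.7214) / 6 = 0.609

0.609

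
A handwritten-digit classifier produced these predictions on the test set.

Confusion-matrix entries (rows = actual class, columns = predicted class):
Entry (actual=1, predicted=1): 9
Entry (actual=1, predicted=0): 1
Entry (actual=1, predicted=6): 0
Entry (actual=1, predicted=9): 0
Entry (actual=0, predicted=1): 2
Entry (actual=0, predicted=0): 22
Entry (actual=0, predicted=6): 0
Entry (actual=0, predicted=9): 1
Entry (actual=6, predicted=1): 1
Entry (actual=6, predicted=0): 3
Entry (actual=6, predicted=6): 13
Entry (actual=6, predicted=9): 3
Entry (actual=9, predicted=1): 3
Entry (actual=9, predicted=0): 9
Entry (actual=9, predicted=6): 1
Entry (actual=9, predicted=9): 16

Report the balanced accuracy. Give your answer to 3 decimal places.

0.745

Balanced accuracy = mean of per-class recall.
  1: recall = 9/10 = 0.9000
  0: recall = 22/25 = 0.8800
  6: recall = 13/20 = 0.6500
  9: recall = 16/29 = 0.5517
Mean = (0.9000 + 0.8800 + 0.6500 + 0.5517) / 4 = 0.745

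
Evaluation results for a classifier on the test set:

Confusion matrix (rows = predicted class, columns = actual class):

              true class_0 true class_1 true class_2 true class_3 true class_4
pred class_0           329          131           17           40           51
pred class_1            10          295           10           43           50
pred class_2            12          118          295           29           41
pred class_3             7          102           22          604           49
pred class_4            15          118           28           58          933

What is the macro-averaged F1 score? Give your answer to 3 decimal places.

0.696

Per-class F1 score (2·TP/(2·TP+FP+FN)):
  class_0: TP=329, FP=131+17+40+51=239, FN=10+12+7+15=44 → 658/941 = 0.6993
  class_1: TP=295, FP=10+10+43+50=113, FN=131+118+102+118=469 → 590/1172 = 0.5034
  class_2: TP=295, FP=12+118+29+41=200, FN=17+10+22+28=77 → 590/867 = 0.6805
  class_3: TP=604, FP=7+102+22+49=180, FN=40+43+29+58=170 → 1208/1558 = 0.7754
  class_4: TP=933, FP=15+118+28+58=219, FN=51+50+41+49=191 → 1866/2276 = 0.8199
Macro-F1 score = mean = (0.6993 + 0.5034 + 0.6805 + 0.7754 + 0.8199) / 5 = 0.696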